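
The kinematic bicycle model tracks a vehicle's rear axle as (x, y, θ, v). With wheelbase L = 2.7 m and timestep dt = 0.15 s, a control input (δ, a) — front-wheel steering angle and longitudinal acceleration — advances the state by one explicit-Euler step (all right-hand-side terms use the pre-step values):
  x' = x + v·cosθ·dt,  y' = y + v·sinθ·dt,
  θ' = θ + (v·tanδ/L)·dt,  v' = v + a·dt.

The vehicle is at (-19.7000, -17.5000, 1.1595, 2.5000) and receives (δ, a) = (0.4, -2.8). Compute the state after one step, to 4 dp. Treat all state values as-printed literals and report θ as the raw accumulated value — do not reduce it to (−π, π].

(-19.5501, -17.1563, 1.2182, 2.0800)

x' = -19.7000 + 2.5000·cos(1.1595)·0.15 = -19.5501
y' = -17.5000 + 2.5000·sin(1.1595)·0.15 = -17.1563
θ' = 1.1595 + (2.5000/2.7)·tan(0.4)·0.15 = 1.2182
v' = 2.5000 − 2.8000·0.15 = 2.0800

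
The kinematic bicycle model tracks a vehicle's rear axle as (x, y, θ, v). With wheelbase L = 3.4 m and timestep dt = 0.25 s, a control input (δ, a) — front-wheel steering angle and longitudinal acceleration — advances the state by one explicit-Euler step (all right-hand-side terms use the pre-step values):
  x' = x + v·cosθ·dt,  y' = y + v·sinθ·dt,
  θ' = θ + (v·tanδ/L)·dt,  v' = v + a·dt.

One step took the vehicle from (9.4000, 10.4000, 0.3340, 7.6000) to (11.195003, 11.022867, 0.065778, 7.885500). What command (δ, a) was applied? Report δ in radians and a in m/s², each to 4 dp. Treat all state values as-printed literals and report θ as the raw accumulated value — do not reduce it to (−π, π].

a = (v'−v)/dt = (0.285500)/0.25 = 1.1420
Δθ = θ'−θ = -0.268222;  (v·dt/L) = 7.6000·0.25/3.4 = 0.558824
tan δ = Δθ·L/(v·dt) = -0.479976  →  δ = -0.4475

δ = -0.4475, a = 1.1420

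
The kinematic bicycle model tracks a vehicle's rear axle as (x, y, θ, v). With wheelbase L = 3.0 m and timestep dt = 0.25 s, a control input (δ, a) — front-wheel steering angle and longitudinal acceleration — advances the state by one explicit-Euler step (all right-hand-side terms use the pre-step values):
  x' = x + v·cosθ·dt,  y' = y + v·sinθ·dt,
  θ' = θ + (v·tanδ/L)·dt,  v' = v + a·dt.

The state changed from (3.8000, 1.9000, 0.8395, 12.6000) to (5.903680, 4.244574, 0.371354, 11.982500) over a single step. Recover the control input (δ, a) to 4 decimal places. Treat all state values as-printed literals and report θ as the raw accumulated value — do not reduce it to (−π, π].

δ = -0.4194, a = -2.4700

a = (v'−v)/dt = (-0.617500)/0.25 = -2.4700
Δθ = θ'−θ = -0.468146;  (v·dt/L) = 12.6000·0.25/3.0 = 1.050000
tan δ = Δθ·L/(v·dt) = -0.445853  →  δ = -0.4194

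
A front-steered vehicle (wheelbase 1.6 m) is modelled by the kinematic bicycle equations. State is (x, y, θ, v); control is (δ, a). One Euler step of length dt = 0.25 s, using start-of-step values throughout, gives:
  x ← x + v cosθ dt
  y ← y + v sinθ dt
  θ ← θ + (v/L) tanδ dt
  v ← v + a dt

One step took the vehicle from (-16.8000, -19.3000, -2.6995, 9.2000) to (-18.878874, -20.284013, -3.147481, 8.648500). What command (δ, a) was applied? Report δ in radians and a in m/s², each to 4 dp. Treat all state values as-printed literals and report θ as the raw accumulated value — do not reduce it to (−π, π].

δ = -0.3021, a = -2.2060

a = (v'−v)/dt = (-0.551500)/0.25 = -2.2060
Δθ = θ'−θ = -0.447981;  (v·dt/L) = 9.2000·0.25/1.6 = 1.437500
tan δ = Δθ·L/(v·dt) = -0.311639  →  δ = -0.3021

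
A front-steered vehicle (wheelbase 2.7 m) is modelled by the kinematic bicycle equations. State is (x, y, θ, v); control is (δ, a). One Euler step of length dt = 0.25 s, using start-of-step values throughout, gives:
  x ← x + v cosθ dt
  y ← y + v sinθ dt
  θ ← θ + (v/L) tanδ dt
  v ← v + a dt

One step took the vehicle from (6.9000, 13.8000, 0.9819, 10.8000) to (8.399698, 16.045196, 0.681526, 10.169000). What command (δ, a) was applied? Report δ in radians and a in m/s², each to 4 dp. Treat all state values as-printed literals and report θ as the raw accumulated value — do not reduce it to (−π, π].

δ = -0.2918, a = -2.5240

a = (v'−v)/dt = (-0.631000)/0.25 = -2.5240
Δθ = θ'−θ = -0.300374;  (v·dt/L) = 10.8000·0.25/2.7 = 1.000000
tan δ = Δθ·L/(v·dt) = -0.300374  →  δ = -0.2918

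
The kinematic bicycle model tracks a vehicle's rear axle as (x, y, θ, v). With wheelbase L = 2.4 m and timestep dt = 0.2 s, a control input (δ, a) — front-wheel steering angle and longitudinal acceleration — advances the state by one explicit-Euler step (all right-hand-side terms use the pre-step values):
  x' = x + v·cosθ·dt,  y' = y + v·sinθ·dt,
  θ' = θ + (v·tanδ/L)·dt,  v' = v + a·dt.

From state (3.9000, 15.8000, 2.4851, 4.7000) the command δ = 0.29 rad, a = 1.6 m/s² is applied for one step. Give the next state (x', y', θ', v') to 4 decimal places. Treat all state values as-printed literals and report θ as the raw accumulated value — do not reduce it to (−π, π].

(3.1554, 16.3737, 2.6020, 5.0200)

x' = 3.9000 + 4.7000·cos(2.4851)·0.2 = 3.1554
y' = 15.8000 + 4.7000·sin(2.4851)·0.2 = 16.3737
θ' = 2.4851 + (4.7000/2.4)·tan(0.29)·0.2 = 2.6020
v' = 4.7000 + 1.6000·0.2 = 5.0200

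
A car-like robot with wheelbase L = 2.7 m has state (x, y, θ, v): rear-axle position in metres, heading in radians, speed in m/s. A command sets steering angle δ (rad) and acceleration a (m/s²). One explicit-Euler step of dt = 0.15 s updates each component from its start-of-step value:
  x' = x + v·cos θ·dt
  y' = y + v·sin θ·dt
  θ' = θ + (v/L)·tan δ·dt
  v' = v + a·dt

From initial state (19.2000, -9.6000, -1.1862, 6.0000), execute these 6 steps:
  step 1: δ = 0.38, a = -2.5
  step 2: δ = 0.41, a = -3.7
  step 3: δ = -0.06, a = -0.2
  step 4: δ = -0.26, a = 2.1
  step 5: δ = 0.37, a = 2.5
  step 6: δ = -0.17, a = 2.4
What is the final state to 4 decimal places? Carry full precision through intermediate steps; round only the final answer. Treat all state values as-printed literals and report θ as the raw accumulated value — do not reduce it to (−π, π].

after step 1 (δ=0.38, a=-2.5): (19.537666, -10.434255, -1.053062, 5.625000)
after step 2 (δ=0.41, a=-3.7): (19.955249, -11.167426, -0.917240, 5.070000)
after step 3 (δ=-0.06, a=-0.2): (20.417643, -11.771207, -0.934160, 5.040000)
after step 4 (δ=-0.26, a=2.1): (20.867080, -12.379107, -1.008647, 5.355000)
after step 5 (δ=0.37, a=2.5): (21.295218, -13.058745, -0.893257, 5.730000)
after step 6 (δ=-0.17, a=2.4): (21.834019, -13.728397, -0.947901, 6.090000)

(21.8340, -13.7284, -0.9479, 6.0900)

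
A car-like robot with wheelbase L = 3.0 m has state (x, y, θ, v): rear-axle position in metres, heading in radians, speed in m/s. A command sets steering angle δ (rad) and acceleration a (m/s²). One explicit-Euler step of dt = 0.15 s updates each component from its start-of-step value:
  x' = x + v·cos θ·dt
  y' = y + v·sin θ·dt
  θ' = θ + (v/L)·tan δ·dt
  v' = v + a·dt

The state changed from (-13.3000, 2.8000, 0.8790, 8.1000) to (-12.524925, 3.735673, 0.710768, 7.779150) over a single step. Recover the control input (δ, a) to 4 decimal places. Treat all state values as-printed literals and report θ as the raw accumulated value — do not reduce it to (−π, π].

δ = -0.3937, a = -2.1390

a = (v'−v)/dt = (-0.320850)/0.15 = -2.1390
Δθ = θ'−θ = -0.168232;  (v·dt/L) = 8.1000·0.15/3.0 = 0.405000
tan δ = Δθ·L/(v·dt) = -0.415388  →  δ = -0.3937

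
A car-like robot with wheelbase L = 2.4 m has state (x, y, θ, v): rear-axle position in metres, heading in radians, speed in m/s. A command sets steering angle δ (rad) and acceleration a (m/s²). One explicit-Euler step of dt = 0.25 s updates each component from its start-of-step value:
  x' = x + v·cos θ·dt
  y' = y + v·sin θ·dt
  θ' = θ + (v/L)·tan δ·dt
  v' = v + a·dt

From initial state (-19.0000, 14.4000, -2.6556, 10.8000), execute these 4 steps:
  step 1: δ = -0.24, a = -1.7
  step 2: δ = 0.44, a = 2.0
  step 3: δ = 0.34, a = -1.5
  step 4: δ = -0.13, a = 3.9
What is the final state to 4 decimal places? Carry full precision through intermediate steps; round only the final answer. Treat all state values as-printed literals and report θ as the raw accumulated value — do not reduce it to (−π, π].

after step 1 (δ=-0.24, a=-1.7): (-21.387372, 13.138867, -2.930906, 10.375000)
after step 2 (δ=0.44, a=2.0): (-23.923768, 12.596433, -2.422120, 10.875000)
after step 3 (δ=0.34, a=-1.5): (-25.968685, 10.804809, -2.021402, 10.500000)
after step 4 (δ=-0.13, a=3.9): (-27.111902, 8.441828, -2.164396, 11.475000)

(-27.1119, 8.4418, -2.1644, 11.4750)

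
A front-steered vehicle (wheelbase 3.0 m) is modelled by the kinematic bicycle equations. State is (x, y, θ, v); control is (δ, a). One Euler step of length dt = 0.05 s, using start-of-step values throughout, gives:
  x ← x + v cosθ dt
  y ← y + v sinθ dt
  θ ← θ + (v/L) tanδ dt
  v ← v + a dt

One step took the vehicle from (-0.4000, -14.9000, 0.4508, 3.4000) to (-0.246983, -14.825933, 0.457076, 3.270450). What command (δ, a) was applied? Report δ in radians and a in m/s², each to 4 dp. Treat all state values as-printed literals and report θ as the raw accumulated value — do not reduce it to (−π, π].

a = (v'−v)/dt = (-0.129550)/0.05 = -2.5910
Δθ = θ'−θ = 0.006276;  (v·dt/L) = 3.4000·0.05/3.0 = 0.056667
tan δ = Δθ·L/(v·dt) = 0.110753  →  δ = 0.1103

δ = 0.1103, a = -2.5910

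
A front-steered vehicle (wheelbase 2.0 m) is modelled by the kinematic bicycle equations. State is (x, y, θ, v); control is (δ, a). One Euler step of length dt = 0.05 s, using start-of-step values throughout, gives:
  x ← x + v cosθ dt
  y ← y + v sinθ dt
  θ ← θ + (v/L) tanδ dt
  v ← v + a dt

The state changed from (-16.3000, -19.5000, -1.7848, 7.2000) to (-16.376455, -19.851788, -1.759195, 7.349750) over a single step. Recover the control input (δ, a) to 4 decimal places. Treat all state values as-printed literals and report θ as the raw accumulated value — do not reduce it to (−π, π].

δ = 0.1413, a = 2.9950

a = (v'−v)/dt = (0.149750)/0.05 = 2.9950
Δθ = θ'−θ = 0.025605;  (v·dt/L) = 7.2000·0.05/2.0 = 0.180000
tan δ = Δθ·L/(v·dt) = 0.142250  →  δ = 0.1413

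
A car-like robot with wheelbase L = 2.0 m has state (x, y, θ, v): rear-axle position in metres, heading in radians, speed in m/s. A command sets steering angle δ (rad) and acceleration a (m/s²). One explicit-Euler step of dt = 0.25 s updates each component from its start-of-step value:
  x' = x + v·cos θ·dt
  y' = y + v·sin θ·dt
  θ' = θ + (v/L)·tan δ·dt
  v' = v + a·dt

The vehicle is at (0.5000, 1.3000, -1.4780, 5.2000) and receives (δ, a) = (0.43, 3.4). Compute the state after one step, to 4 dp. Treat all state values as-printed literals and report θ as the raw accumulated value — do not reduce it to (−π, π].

x' = 0.5000 + 5.2000·cos(-1.4780)·0.25 = 0.6205
y' = 1.3000 + 5.2000·sin(-1.4780)·0.25 = 0.0056
θ' = -1.4780 + (5.2000/2.0)·tan(0.43)·0.25 = -1.1799
v' = 5.2000 + 3.4000·0.25 = 6.0500

(0.6205, 0.0056, -1.1799, 6.0500)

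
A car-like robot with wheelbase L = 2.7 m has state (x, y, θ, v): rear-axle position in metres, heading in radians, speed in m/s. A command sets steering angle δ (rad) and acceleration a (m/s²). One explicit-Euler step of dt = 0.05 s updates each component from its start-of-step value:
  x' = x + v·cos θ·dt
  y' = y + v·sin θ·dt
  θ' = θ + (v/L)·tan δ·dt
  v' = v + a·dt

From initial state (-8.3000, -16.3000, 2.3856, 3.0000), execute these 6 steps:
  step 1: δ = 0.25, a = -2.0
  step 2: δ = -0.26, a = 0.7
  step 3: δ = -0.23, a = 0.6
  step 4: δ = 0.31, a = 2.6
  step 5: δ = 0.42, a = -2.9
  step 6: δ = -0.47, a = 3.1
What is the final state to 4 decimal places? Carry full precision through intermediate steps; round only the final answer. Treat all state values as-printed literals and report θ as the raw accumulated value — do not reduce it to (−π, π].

after step 1 (δ=0.25, a=-2.0): (-8.409139, -16.197098, 2.399786, 2.900000)
after step 2 (δ=-0.26, a=0.7): (-8.516040, -16.099133, 2.385499, 2.935000)
after step 3 (δ=-0.23, a=0.6): (-8.622804, -15.998450, 2.372773, 2.965000)
after step 4 (δ=0.31, a=2.6): (-8.729356, -15.895374, 2.390362, 3.095000)
after step 5 (δ=0.42, a=-2.9): (-8.842454, -15.789751, 2.415957, 2.950000)
after step 6 (δ=-0.47, a=3.1): (-8.952796, -15.691868, 2.388207, 3.105000)

(-8.9528, -15.6919, 2.3882, 3.1050)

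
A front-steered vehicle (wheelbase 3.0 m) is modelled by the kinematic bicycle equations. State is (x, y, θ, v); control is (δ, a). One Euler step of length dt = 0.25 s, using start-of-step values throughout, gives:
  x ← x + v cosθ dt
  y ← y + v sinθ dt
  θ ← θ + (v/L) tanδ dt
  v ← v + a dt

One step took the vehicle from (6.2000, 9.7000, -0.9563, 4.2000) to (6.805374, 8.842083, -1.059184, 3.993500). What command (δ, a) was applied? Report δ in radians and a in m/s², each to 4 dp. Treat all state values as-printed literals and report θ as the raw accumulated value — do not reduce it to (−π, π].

δ = -0.2859, a = -0.8260

a = (v'−v)/dt = (-0.206500)/0.25 = -0.8260
Δθ = θ'−θ = -0.102884;  (v·dt/L) = 4.2000·0.25/3.0 = 0.350000
tan δ = Δθ·L/(v·dt) = -0.293954  →  δ = -0.2859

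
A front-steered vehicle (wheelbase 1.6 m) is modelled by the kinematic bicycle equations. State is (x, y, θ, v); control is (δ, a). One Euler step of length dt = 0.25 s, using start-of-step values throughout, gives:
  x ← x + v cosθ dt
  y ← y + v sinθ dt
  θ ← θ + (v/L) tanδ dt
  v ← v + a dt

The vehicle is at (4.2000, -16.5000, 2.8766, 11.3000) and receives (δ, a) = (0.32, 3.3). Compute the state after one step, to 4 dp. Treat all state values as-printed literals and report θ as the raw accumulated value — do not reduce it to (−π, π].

(1.4736, -15.7601, 3.4617, 12.1250)

x' = 4.2000 + 11.3000·cos(2.8766)·0.25 = 1.4736
y' = -16.5000 + 11.3000·sin(2.8766)·0.25 = -15.7601
θ' = 2.8766 + (11.3000/1.6)·tan(0.32)·0.25 = 3.4617
v' = 11.3000 + 3.3000·0.25 = 12.1250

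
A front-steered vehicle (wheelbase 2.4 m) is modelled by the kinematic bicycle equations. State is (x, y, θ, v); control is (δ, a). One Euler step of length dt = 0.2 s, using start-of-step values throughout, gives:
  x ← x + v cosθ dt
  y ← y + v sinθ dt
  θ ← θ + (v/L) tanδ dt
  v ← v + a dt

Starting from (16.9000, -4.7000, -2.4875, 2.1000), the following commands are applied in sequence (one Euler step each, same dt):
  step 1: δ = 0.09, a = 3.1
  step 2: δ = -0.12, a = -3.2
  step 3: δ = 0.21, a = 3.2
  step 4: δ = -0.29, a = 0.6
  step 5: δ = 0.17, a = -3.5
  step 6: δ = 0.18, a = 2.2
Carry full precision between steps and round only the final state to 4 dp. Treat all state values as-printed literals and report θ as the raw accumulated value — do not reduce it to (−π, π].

after step 1 (δ=0.09, a=3.1): (16.566688, -4.955545, -2.471707, 2.720000)
after step 2 (δ=-0.12, a=-3.2): (16.140250, -5.293312, -2.499039, 2.080000)
after step 3 (δ=0.21, a=3.2): (15.807214, -5.542597, -2.462094, 2.720000)
after step 4 (δ=-0.29, a=0.6): (15.384043, -5.884448, -2.529734, 2.840000)
after step 5 (δ=0.17, a=-3.5): (14.919088, -6.210701, -2.489109, 2.140000)
after step 6 (δ=0.18, a=2.2): (14.579009, -6.470567, -2.456658, 2.580000)

(14.5790, -6.4706, -2.4567, 2.5800)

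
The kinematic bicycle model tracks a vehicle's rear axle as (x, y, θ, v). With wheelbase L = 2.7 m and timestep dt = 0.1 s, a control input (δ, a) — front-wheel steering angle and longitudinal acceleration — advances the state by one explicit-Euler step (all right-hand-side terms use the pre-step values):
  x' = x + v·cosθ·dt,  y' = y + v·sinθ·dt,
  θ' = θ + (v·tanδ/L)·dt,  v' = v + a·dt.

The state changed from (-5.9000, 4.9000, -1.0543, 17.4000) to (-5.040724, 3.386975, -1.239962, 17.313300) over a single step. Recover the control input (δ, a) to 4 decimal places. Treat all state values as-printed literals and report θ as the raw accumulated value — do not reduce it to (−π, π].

δ = -0.2805, a = -0.8670

a = (v'−v)/dt = (-0.086700)/0.1 = -0.8670
Δθ = θ'−θ = -0.185662;  (v·dt/L) = 17.4000·0.1/2.7 = 0.644444
tan δ = Δθ·L/(v·dt) = -0.288096  →  δ = -0.2805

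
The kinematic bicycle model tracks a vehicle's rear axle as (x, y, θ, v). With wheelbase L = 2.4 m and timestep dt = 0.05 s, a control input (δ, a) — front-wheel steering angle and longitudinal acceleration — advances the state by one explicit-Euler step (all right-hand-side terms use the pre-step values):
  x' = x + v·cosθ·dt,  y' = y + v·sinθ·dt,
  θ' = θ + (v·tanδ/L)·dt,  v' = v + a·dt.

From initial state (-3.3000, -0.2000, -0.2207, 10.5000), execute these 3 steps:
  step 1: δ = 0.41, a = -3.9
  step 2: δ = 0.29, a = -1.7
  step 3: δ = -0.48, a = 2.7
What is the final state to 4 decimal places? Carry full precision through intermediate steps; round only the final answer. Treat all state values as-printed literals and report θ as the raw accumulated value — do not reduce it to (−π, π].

after step 1 (δ=0.41, a=-3.9): (-2.787734, -0.314929, -0.125624, 10.305000)
after step 2 (δ=0.29, a=-1.7): (-2.276545, -0.379487, -0.061559, 10.220000)
after step 3 (δ=-0.48, a=2.7): (-1.766512, -0.410924, -0.172406, 10.355000)

(-1.7665, -0.4109, -0.1724, 10.3550)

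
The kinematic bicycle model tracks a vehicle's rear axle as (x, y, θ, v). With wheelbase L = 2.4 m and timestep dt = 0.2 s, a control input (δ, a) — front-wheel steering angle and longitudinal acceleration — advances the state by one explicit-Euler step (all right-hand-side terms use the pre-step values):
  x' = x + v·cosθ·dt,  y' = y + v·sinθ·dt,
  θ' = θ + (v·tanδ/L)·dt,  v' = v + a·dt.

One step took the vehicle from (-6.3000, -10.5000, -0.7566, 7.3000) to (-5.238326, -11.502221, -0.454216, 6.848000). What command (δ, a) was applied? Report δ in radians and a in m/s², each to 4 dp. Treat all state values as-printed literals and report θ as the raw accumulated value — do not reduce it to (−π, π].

a = (v'−v)/dt = (-0.452000)/0.2 = -2.2600
Δθ = θ'−θ = 0.302384;  (v·dt/L) = 7.3000·0.2/2.4 = 0.608333
tan δ = Δθ·L/(v·dt) = 0.497070  →  δ = 0.4613

δ = 0.4613, a = -2.2600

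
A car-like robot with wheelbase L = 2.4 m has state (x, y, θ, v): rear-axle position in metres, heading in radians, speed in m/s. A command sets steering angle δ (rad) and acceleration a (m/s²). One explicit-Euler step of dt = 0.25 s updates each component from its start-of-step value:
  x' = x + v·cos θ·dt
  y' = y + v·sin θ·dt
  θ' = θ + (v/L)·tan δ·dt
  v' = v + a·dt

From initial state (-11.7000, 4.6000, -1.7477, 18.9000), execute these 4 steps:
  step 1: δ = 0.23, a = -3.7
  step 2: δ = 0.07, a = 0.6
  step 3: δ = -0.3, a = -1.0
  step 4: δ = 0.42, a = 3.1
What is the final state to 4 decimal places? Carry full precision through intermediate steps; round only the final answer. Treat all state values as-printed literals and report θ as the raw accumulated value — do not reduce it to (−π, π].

after step 1 (δ=0.23, a=-3.7): (-12.531517, -0.051258, -1.286730, 17.975000)
after step 2 (δ=0.07, a=0.6): (-11.272094, -4.364916, -1.155448, 18.125000)
after step 3 (δ=-0.3, a=-1.0): (-9.443695, -8.510900, -1.739481, 17.875000)
after step 4 (δ=0.42, a=3.1): (-10.193937, -12.916223, -0.907973, 18.650000)

(-10.1939, -12.9162, -0.9080, 18.6500)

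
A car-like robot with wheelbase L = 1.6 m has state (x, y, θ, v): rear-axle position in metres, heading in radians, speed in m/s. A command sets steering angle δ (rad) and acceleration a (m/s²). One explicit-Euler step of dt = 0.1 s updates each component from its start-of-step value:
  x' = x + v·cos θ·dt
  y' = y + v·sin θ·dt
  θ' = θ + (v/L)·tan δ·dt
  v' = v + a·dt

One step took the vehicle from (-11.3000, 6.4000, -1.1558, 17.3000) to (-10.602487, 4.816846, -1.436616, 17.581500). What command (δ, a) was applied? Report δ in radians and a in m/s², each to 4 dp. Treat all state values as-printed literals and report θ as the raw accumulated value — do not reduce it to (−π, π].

a = (v'−v)/dt = (0.281500)/0.1 = 2.8150
Δθ = θ'−θ = -0.280816;  (v·dt/L) = 17.3000·0.1/1.6 = 1.081250
tan δ = Δθ·L/(v·dt) = -0.259714  →  δ = -0.2541

δ = -0.2541, a = 2.8150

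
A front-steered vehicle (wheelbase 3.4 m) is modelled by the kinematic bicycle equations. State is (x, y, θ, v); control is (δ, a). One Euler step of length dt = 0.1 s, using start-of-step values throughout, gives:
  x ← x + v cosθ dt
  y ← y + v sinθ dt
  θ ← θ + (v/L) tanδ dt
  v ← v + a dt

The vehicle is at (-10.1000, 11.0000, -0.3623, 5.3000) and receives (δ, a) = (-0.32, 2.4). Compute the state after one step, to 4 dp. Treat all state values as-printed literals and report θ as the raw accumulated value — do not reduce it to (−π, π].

x' = -10.1000 + 5.3000·cos(-0.3623)·0.1 = -9.6044
y' = 11.0000 + 5.3000·sin(-0.3623)·0.1 = 10.8122
θ' = -0.3623 + (5.3000/3.4)·tan(-0.32)·0.1 = -0.4140
v' = 5.3000 + 2.4000·0.1 = 5.5400

(-9.6044, 10.8122, -0.4140, 5.5400)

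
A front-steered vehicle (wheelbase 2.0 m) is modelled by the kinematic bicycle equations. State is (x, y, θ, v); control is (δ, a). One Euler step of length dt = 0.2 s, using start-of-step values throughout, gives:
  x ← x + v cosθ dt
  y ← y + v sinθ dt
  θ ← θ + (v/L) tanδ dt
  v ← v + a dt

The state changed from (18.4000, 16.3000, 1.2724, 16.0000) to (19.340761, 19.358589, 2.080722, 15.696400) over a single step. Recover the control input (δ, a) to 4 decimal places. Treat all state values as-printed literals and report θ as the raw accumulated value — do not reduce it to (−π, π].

δ = 0.4678, a = -1.5180

a = (v'−v)/dt = (-0.303600)/0.2 = -1.5180
Δθ = θ'−θ = 0.808322;  (v·dt/L) = 16.0000·0.2/2.0 = 1.600000
tan δ = Δθ·L/(v·dt) = 0.505201  →  δ = 0.4678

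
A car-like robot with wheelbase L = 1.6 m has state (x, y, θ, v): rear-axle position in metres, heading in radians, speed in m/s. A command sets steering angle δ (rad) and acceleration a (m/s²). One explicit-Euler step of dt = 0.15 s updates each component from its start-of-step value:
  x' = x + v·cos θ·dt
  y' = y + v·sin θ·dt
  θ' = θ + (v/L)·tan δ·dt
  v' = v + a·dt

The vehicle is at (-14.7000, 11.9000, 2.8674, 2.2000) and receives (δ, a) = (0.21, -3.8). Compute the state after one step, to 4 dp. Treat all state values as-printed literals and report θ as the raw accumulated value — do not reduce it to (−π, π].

x' = -14.7000 + 2.2000·cos(2.8674)·0.15 = -15.0177
y' = 11.9000 + 2.2000·sin(2.8674)·0.15 = 11.9894
θ' = 2.8674 + (2.2000/1.6)·tan(0.21)·0.15 = 2.9114
v' = 2.2000 − 3.8000·0.15 = 1.6300

(-15.0177, 11.9894, 2.9114, 1.6300)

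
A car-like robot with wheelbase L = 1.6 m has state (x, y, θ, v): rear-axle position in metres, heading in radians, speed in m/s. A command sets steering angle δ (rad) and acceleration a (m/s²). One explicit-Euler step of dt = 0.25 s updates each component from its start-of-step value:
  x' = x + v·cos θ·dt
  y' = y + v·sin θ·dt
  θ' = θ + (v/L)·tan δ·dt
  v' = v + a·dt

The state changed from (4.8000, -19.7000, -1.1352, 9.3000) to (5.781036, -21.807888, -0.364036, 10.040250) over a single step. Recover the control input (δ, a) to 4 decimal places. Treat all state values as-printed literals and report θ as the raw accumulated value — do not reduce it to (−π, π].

a = (v'−v)/dt = (0.740250)/0.25 = 2.9610
Δθ = θ'−θ = 0.771164;  (v·dt/L) = 9.3000·0.25/1.6 = 1.453125
tan δ = Δθ·L/(v·dt) = 0.530694  →  δ = 0.4879

δ = 0.4879, a = 2.9610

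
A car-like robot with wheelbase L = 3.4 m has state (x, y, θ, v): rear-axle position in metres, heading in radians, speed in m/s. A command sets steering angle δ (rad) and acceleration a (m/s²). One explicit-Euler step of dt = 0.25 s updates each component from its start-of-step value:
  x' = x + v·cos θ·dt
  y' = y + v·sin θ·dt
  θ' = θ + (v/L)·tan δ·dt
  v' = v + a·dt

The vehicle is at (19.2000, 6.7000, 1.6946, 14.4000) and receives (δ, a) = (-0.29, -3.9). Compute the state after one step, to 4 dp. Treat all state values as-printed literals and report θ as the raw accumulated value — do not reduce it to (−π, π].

x' = 19.2000 + 14.4000·cos(1.6946)·0.25 = 18.7554
y' = 6.7000 + 14.4000·sin(1.6946)·0.25 = 10.2724
θ' = 1.6946 + (14.4000/3.4)·tan(-0.29)·0.25 = 1.3786
v' = 14.4000 − 3.9000·0.25 = 13.4250

(18.7554, 10.2724, 1.3786, 13.4250)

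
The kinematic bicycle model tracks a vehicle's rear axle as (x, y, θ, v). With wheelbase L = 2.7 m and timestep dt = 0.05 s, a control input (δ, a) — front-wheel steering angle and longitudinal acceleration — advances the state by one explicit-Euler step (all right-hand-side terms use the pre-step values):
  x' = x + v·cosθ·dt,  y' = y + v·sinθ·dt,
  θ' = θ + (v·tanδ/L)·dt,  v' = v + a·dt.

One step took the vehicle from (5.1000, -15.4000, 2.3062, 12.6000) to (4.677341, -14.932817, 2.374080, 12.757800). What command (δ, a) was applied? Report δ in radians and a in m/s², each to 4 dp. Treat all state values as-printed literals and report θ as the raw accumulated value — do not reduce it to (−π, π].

δ = 0.2831, a = 3.1560

a = (v'−v)/dt = (0.157800)/0.05 = 3.1560
Δθ = θ'−θ = 0.067880;  (v·dt/L) = 12.6000·0.05/2.7 = 0.233333
tan δ = Δθ·L/(v·dt) = 0.290914  →  δ = 0.2831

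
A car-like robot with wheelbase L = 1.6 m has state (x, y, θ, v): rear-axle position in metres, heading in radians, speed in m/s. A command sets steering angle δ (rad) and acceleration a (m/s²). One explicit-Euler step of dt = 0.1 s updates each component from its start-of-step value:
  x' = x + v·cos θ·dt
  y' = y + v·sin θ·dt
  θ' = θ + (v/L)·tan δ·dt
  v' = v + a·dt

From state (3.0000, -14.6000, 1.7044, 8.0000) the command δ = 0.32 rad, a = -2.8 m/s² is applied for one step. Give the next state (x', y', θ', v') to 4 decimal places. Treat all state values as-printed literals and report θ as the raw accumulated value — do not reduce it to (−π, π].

(2.8934, -13.8071, 1.8701, 7.7200)

x' = 3.0000 + 8.0000·cos(1.7044)·0.1 = 2.8934
y' = -14.6000 + 8.0000·sin(1.7044)·0.1 = -13.8071
θ' = 1.7044 + (8.0000/1.6)·tan(0.32)·0.1 = 1.8701
v' = 8.0000 − 2.8000·0.1 = 7.7200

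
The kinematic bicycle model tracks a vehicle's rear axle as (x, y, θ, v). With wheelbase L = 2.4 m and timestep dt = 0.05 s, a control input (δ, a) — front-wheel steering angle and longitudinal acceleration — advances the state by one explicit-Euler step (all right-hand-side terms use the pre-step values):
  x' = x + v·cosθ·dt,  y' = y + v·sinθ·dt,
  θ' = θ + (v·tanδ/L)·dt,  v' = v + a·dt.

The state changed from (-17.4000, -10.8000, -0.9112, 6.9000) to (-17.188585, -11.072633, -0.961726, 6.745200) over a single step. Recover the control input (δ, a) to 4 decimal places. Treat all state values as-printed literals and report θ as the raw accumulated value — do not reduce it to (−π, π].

a = (v'−v)/dt = (-0.154800)/0.05 = -3.0960
Δθ = θ'−θ = -0.050526;  (v·dt/L) = 6.9000·0.05/2.4 = 0.143750
tan δ = Δθ·L/(v·dt) = -0.351485  →  δ = -0.3380

δ = -0.3380, a = -3.0960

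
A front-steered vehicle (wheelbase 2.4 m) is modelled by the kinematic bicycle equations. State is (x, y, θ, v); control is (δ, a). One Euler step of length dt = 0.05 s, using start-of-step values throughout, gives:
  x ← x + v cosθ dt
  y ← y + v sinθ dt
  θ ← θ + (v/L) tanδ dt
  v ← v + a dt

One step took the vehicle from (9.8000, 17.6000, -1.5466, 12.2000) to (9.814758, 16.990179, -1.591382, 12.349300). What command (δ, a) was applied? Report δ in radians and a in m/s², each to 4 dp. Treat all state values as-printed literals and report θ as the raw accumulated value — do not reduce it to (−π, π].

a = (v'−v)/dt = (0.149300)/0.05 = 2.9860
Δθ = θ'−θ = -0.044782;  (v·dt/L) = 12.2000·0.05/2.4 = 0.254167
tan δ = Δθ·L/(v·dt) = -0.176191  →  δ = -0.1744

δ = -0.1744, a = 2.9860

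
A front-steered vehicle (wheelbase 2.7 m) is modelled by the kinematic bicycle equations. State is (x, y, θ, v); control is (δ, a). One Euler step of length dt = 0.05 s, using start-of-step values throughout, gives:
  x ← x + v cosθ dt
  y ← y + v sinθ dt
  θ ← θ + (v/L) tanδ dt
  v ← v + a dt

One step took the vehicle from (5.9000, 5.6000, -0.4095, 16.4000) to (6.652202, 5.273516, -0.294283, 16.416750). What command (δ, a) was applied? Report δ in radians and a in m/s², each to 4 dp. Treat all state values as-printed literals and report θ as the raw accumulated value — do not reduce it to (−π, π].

a = (v'−v)/dt = (0.016750)/0.05 = 0.3350
Δθ = θ'−θ = 0.115217;  (v·dt/L) = 16.4000·0.05/2.7 = 0.303704
tan δ = Δθ·L/(v·dt) = 0.379373  →  δ = 0.3626

δ = 0.3626, a = 0.3350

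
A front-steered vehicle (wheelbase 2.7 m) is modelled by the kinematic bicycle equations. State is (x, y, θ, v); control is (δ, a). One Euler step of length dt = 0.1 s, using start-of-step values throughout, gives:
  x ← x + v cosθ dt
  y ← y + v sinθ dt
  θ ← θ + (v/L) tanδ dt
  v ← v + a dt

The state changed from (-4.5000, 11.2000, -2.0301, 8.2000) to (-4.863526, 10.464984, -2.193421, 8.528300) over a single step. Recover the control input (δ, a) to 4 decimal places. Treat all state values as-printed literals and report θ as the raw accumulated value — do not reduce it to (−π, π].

a = (v'−v)/dt = (0.328300)/0.1 = 3.2830
Δθ = θ'−θ = -0.163321;  (v·dt/L) = 8.2000·0.1/2.7 = 0.303704
tan δ = Δθ·L/(v·dt) = -0.537764  →  δ = -0.4934

δ = -0.4934, a = 3.2830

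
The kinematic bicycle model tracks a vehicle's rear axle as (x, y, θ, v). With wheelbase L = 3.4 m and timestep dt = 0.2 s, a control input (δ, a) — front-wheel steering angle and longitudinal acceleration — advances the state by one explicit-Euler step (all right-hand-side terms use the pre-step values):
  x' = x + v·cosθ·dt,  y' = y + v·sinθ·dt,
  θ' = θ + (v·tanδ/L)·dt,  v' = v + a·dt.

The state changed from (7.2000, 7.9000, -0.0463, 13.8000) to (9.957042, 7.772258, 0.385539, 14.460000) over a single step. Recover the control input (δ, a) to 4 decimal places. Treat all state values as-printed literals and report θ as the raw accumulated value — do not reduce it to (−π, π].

δ = 0.4889, a = 3.3000

a = (v'−v)/dt = (0.660000)/0.2 = 3.3000
Δθ = θ'−θ = 0.431839;  (v·dt/L) = 13.8000·0.2/3.4 = 0.811765
tan δ = Δθ·L/(v·dt) = 0.531976  →  δ = 0.4889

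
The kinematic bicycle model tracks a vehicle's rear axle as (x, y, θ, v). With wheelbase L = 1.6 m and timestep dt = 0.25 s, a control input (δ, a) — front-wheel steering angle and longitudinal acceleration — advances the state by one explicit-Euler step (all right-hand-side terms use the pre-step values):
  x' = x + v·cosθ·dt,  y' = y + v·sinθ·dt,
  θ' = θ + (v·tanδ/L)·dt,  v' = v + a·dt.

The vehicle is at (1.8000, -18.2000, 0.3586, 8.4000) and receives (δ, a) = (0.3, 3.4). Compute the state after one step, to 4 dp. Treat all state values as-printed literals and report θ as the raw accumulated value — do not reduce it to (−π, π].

(3.7664, -17.4630, 0.7646, 9.2500)

x' = 1.8000 + 8.4000·cos(0.3586)·0.25 = 3.7664
y' = -18.2000 + 8.4000·sin(0.3586)·0.25 = -17.4630
θ' = 0.3586 + (8.4000/1.6)·tan(0.3)·0.25 = 0.7646
v' = 8.4000 + 3.4000·0.25 = 9.2500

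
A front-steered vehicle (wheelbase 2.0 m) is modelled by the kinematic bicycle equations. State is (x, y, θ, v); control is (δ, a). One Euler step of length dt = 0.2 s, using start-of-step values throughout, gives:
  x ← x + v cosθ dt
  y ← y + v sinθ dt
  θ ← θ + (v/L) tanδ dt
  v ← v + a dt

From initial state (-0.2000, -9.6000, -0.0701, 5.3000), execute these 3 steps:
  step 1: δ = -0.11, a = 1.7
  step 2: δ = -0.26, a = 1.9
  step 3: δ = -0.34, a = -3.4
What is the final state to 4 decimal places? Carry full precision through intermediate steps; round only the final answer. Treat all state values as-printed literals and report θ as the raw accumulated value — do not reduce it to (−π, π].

(3.1336, -10.1501, -0.4916, 5.3400)

after step 1 (δ=-0.11, a=1.7): (0.857397, -9.674245, -0.128636, 5.640000)
after step 2 (δ=-0.26, a=1.9): (1.976077, -9.818947, -0.278672, 6.020000)
after step 3 (δ=-0.34, a=-3.4): (3.133628, -10.150143, -0.491622, 5.340000)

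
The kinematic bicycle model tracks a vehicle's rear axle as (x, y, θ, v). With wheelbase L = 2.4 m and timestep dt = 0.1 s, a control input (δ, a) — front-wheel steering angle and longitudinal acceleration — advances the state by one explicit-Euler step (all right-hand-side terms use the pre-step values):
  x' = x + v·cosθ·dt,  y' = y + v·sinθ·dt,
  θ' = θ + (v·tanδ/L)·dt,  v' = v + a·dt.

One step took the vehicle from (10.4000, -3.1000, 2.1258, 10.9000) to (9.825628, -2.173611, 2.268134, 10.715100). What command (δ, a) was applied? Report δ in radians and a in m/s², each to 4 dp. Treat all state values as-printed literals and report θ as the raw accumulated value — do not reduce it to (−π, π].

a = (v'−v)/dt = (-0.184900)/0.1 = -1.8490
Δθ = θ'−θ = 0.142334;  (v·dt/L) = 10.9000·0.1/2.4 = 0.454167
tan δ = Δθ·L/(v·dt) = 0.313396  →  δ = 0.3037

δ = 0.3037, a = -1.8490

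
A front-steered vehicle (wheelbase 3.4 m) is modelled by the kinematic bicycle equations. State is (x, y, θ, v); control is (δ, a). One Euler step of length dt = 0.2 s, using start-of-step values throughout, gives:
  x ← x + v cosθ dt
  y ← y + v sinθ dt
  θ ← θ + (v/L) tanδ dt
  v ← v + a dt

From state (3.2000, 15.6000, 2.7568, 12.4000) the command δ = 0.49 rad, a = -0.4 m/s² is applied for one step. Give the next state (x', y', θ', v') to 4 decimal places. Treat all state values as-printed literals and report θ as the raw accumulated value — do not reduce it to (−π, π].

(0.9013, 16.5309, 3.1459, 12.3200)

x' = 3.2000 + 12.4000·cos(2.7568)·0.2 = 0.9013
y' = 15.6000 + 12.4000·sin(2.7568)·0.2 = 16.5309
θ' = 2.7568 + (12.4000/3.4)·tan(0.49)·0.2 = 3.1459
v' = 12.4000 − 0.4000·0.2 = 12.3200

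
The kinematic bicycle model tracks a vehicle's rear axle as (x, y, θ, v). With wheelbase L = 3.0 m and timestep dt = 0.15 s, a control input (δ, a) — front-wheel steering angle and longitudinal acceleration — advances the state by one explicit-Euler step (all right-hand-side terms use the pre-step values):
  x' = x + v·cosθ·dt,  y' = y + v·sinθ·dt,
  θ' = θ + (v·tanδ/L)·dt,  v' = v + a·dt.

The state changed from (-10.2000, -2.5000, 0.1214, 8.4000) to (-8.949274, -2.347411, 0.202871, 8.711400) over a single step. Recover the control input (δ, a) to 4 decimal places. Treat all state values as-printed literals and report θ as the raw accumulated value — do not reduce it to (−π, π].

a = (v'−v)/dt = (0.311400)/0.15 = 2.0760
Δθ = θ'−θ = 0.081471;  (v·dt/L) = 8.4000·0.15/3.0 = 0.420000
tan δ = Δθ·L/(v·dt) = 0.193979  →  δ = 0.1916

δ = 0.1916, a = 2.0760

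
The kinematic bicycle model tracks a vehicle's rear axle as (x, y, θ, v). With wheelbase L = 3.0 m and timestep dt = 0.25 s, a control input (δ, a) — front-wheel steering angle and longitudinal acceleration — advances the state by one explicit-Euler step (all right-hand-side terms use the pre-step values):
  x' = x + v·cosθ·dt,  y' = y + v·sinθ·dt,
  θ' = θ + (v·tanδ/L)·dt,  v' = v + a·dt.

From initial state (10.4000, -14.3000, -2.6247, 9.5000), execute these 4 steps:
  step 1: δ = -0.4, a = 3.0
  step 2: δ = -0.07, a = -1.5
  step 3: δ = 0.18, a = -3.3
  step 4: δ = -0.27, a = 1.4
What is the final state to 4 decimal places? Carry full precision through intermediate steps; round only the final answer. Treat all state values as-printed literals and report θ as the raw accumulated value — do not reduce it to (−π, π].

(1.1856, -16.8470, -3.0783, 9.4000)

after step 1 (δ=-0.4, a=3.0): (8.335272, -15.473680, -2.959411, 10.250000)
after step 2 (δ=-0.07, a=-1.5): (5.815180, -15.937942, -3.019301, 9.875000)
after step 3 (δ=0.18, a=-3.3): (3.364867, -16.239098, -2.869555, 9.050000)
after step 4 (δ=-0.27, a=1.4): (1.185570, -16.847019, -3.078277, 9.400000)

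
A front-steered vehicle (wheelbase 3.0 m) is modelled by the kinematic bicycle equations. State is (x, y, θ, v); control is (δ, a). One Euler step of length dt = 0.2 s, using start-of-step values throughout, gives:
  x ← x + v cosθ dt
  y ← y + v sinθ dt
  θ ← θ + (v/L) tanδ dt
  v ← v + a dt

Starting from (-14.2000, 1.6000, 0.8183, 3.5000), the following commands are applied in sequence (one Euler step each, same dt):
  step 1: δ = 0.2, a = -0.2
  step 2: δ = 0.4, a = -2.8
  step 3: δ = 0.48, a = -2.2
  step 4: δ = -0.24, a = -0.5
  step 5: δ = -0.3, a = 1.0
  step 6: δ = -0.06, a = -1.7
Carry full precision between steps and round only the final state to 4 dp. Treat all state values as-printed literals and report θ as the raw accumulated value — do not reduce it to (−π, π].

after step 1 (δ=0.2, a=-0.2): (-13.721576, 2.110989, 0.865599, 3.460000)
after step 2 (δ=0.4, a=-2.8): (-13.273032, 2.637936, 0.963123, 2.900000)
after step 3 (δ=0.48, a=-2.2): (-12.941876, 3.114104, 1.063775, 2.460000)
after step 4 (δ=-0.24, a=-0.5): (-12.702973, 3.544208, 1.023641, 2.360000)
after step 5 (δ=-0.3, a=1.0): (-12.457411, 3.947299, 0.974972, 2.560000)
after step 6 (δ=-0.06, a=-1.7): (-12.170081, 4.371075, 0.964720, 2.220000)

(-12.1701, 4.3711, 0.9647, 2.2200)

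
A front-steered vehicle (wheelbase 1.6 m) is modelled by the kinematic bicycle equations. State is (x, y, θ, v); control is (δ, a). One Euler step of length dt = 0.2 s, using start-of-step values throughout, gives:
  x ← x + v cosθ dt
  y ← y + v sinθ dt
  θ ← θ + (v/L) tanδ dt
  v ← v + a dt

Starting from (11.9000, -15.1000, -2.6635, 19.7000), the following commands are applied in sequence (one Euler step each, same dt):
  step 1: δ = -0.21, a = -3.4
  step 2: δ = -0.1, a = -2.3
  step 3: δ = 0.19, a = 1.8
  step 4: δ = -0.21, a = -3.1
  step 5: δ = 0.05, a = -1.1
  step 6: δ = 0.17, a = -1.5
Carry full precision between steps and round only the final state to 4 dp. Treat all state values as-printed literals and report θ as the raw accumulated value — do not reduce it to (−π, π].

(-9.6635, -14.2446, -2.9824, 17.7800)

after step 1 (δ=-0.21, a=-3.4): (8.401776, -16.912741, -3.188363, 19.020000)
after step 2 (δ=-0.1, a=-2.3): (4.601936, -16.734890, -3.426909, 18.560000)
after step 3 (δ=0.19, a=1.8): (1.040002, -15.690107, -2.980727, 18.920000)
after step 4 (δ=-0.21, a=-3.1): (-2.695143, -16.296201, -3.484809, 18.300000)
after step 5 (δ=0.05, a=-1.1): (-6.141681, -15.064547, -3.370338, 18.080000)
after step 6 (δ=0.17, a=-1.5): (-9.663490, -14.244597, -2.982394, 17.780000)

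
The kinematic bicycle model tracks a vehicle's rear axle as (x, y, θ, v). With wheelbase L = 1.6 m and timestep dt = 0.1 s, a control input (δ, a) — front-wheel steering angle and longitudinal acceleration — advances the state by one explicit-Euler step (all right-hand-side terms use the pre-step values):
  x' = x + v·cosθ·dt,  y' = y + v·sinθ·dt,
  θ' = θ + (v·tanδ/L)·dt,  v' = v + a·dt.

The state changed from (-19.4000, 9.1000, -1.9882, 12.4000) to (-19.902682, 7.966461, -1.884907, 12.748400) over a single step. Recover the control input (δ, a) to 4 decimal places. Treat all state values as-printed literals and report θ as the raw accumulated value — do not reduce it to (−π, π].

δ = 0.1325, a = 3.4840

a = (v'−v)/dt = (0.348400)/0.1 = 3.4840
Δθ = θ'−θ = 0.103293;  (v·dt/L) = 12.4000·0.1/1.6 = 0.775000
tan δ = Δθ·L/(v·dt) = 0.133281  →  δ = 0.1325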